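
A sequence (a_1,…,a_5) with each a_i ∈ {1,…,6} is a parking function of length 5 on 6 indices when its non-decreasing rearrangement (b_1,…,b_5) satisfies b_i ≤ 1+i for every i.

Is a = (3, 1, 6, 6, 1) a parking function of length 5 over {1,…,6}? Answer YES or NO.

Order a: b = (1, 1, 3, 6, 6).
  b_1=1 ≤ 2
  b_2=1 ≤ 3
  b_3=3 ≤ 4
  b_4=6 > 5
  fails at i=4 ⇒ NO

NO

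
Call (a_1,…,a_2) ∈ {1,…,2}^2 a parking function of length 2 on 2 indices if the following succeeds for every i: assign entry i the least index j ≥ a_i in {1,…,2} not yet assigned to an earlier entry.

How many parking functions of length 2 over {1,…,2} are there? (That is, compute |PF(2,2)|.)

3

|PF(2,2)| = (2+1−2)·(2+1)^{2−1} = 1×3 = 3 [KW]
E.g. (2,1) → sorted (1,2): b_i ≤ i ∀i, a PF.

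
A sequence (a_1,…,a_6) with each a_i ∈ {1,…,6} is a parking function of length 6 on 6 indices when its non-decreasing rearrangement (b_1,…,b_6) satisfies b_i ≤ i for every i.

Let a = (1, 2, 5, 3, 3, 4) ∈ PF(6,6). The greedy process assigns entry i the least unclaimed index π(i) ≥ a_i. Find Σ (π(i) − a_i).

Σπ = 21 ({1..6} each once); Σa = 1+2+5+3+3+4 = 18; disp = 21−18 = 3.

3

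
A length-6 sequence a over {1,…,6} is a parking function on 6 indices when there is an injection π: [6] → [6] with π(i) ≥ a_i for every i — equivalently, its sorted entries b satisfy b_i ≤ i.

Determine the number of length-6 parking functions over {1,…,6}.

16807

|PF(6,6)| = 1·7^5 = 1·16807 = 16807 [KW]
Check (1,3,2,2,1,5) → sorted (1,1,2,2,3,5): b_i ≤ i ∀i, a PF.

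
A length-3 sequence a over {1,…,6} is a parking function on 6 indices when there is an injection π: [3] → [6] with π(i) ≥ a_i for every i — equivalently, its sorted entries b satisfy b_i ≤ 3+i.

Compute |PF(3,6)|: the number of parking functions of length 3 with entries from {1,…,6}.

196

|PF| = (6−3+1)·(6+1)^(3−1) = 4×49 = 196 (Konheim–Weiss)
Example (2,6,5) → sorted (2,5,6): b_i ≤ 3+i ∀i, a PF.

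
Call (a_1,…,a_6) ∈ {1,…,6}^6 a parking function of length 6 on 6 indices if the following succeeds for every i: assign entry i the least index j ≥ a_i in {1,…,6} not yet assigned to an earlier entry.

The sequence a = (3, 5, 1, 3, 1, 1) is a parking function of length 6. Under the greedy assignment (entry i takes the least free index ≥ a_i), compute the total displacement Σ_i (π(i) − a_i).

7

Σπ(i) = 1+…+6 = 21; Σa = 3+5+1+3+1+1 = 14; disp = 21−14 = 7.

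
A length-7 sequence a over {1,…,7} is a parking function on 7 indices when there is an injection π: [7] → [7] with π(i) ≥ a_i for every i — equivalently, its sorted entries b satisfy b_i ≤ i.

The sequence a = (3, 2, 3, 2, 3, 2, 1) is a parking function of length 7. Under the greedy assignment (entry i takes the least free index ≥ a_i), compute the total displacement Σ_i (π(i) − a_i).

Σπ = 7·8/2 = 28 (π permutes [7]); Σa = 3+2+3+2+3+2+1 = 16; disp = 28−16 = 12.

12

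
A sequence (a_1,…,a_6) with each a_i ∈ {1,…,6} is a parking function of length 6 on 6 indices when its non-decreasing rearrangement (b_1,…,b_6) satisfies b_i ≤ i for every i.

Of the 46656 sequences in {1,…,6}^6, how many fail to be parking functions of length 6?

|PF| = (7−6)·7^(6−1) = 1·16807 = 16807 (Konheim–Weiss)
E.g. (5,4,5,3,2,5) → sorted (2,3,4,5,5,5): b_1=2>1, not a PF.
Total 46656; non-PF = 46656−16807 = 29849

29849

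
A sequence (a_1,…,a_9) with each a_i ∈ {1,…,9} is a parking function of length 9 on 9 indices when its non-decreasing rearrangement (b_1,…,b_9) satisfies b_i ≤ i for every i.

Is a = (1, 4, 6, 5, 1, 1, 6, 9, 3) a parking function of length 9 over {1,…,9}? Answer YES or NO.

YES

Rearranged: b = (1, 1, 1, 3, 4, 5, 6, 6, 9).
  b_1=1 ≤ 1
  b_2=1 ≤ 2
  b_3=1 ≤ 3
  b_4=3 ≤ 4
  b_5=4 ≤ 5
  b_6=5 ≤ 6
  b_7=6 ≤ 7
  b_8=6 ≤ 8
  b_9=9 ≤ 9
All bounds hold ⇒ YES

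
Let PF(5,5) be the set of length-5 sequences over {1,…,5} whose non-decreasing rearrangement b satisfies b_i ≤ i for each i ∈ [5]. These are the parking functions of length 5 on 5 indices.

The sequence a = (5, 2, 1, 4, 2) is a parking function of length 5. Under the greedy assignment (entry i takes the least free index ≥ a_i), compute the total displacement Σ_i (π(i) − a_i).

1

Σπ(i) = 1+…+5 = 15; Σa = 5+2+1+4+2 = 14; disp = 15−14 = 1.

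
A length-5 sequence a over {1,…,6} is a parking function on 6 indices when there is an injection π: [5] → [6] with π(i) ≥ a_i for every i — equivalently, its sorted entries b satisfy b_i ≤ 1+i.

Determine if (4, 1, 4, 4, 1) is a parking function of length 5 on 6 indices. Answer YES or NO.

YES

Rearranged: b = (1, 1, 4, 4, 4).
  b_1=1 ≤ 2
  b_2=1 ≤ 3
  b_3=4 ≤ 4
  b_4=4 ≤ 5
  b_5=4 ≤ 6
All bounds hold ⇒ YES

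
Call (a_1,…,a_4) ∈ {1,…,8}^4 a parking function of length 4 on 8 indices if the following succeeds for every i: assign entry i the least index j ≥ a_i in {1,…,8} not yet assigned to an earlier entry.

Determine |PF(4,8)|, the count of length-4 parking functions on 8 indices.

#PF = (8+1−4)·(8+1)^{4−1} = 5·729 = 3645 [KW]
Check (4,2,4,1) → sorted (1,2,4,4): b_i ≤ 4+i ∀i, a PF.

3645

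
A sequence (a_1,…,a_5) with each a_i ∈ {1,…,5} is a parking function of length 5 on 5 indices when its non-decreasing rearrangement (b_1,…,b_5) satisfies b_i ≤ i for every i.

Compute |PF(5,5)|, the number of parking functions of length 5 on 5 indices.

|PF| = (5+1−5)·(5+1)^{5−1} = 1 · 1296 = 1296 [KW]
E.g. (4,3,1,5,2) → sorted (1,2,3,4,5): b_i ≤ i ∀i, a PF.

1296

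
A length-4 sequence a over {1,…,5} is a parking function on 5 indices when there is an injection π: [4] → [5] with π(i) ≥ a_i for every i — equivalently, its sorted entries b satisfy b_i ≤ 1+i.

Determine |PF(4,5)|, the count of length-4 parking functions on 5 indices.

Count = 2·6^3 = 2·216 = 432 [KW]
Check (2,2,4,2) → sorted (2,2,2,4): b_i ≤ 1+i ∀i, a PF.

432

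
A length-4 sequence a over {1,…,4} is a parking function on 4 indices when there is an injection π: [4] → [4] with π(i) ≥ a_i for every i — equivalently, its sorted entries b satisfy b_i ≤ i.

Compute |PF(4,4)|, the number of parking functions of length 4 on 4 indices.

|PF| = (4+1−4)·(4+1)^{4−1} = 1 · 125 = 125 (Pollak)
Example (3,1,1,4) → sorted (1,1,3,4): b_i ≤ i ∀i, a PF.

125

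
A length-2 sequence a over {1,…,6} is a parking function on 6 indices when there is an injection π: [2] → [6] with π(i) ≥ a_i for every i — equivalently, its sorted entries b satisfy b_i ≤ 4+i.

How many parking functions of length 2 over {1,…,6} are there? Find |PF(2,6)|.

35

#PF = (6+1−2)·(6+1)^{2−1} = 5×7 = 35
Example (6,5) → sorted (5,6): b_i ≤ 4+i ∀i, a PF.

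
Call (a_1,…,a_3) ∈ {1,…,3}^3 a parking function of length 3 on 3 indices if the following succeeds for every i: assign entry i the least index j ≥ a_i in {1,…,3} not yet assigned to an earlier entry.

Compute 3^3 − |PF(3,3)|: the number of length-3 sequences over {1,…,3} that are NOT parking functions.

#PF = 1·4^2 = 1 · 16 = 16 [KW]
Check (3,3,3) → sorted (3,3,3): b_1=3>1, not a PF.
Total 27; non-PF = 27−16 = 11

11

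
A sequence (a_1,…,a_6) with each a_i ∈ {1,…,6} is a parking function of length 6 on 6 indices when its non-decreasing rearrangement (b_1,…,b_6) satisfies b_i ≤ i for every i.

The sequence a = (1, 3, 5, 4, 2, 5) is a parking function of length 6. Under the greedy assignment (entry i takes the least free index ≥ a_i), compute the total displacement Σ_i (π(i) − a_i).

1

Σπ = 21 ({1..6} each once); Σa = 1+3+5+4+2+5 = 20; disp = 21−20 = 1.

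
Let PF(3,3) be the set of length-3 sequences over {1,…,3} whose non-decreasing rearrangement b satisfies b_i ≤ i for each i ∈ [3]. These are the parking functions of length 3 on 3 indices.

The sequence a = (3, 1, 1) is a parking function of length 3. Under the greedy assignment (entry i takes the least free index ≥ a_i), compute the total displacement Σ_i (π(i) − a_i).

1

Σπ = 6 ({1..3} each once); Σa = 3+1+1 = 5; disp = 6−5 = 1.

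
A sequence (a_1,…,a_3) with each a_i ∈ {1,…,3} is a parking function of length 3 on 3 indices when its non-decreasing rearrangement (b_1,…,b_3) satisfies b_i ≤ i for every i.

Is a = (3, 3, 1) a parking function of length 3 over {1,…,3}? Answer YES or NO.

Sorted: b = (1, 3, 3).
  b_1=1 ≤ 1
  b_2=3 > 2
  fails at i=2 ⇒ NO

NO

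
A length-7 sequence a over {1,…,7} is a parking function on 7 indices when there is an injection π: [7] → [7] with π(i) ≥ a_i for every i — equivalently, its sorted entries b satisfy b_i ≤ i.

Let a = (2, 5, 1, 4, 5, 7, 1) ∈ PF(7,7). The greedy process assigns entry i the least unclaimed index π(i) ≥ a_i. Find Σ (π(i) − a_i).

Σπ(i) = 1+…+7 = 28; Σa = 2+5+1+4+5+7+1 = 25; disp = 28−25 = 3.

3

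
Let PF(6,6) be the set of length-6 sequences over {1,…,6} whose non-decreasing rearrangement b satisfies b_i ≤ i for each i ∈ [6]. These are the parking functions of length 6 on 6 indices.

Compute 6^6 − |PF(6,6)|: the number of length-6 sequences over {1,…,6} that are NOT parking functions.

29849

|PF| = (6−6+1)·(6+1)^(6−1) = 1·16807 = 16807 [KW]
One tuple (6,2,5,5,1,6) → sorted (1,2,5,5,6,6): b_3=5>3, not a PF.
Total 46656; non-PF = 46656−16807 = 29849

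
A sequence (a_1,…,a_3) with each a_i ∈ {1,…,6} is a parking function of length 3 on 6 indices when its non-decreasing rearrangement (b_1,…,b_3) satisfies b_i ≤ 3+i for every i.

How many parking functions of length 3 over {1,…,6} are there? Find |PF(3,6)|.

196

|PF(3,6)| = (7−3)·7^(3−1) = 4 · 49 = 196
Example (3,3,4) → sorted (3,3,4): b_i ≤ 3+i ∀i, a PF.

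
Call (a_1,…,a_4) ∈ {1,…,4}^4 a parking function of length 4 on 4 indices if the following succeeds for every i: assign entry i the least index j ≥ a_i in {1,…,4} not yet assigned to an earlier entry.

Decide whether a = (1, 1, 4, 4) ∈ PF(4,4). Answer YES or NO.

NO

Rearranged: b = (1, 1, 4, 4).
  b_1=1 ≤ 1
  b_2=1 ≤ 2
  b_3=4 > 3
  fails at i=3 ⇒ NO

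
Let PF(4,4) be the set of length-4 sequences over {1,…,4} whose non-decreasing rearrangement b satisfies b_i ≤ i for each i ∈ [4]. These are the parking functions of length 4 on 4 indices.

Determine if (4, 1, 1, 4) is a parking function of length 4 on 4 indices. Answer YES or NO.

NO

Order a: b = (1, 1, 4, 4).
  b_1=1 ≤ 1
  b_2=1 ≤ 2
  b_3=4 > 3
  fails at i=3 ⇒ NO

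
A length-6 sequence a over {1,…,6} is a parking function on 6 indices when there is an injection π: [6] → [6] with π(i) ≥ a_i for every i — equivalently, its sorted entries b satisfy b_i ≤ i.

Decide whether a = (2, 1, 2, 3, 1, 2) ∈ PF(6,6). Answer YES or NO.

Order a: b = (1, 1, 2, 2, 2, 3).
  b_1=1 ≤ 1
  b_2=1 ≤ 2
  b_3=2 ≤ 3
  b_4=2 ≤ 4
  b_5=2 ≤ 5
  b_6=3 ≤ 6
All bounds hold ⇒ YES

YES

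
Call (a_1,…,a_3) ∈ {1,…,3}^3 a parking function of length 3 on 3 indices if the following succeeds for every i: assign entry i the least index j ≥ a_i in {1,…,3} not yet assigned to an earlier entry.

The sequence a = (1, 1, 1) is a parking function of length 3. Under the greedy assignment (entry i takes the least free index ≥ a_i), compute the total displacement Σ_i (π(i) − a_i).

Σπ = 3·4/2 = 6 (π permutes [3]); Σa = 1+1+1 = 3; disp = 6−3 = 3.

3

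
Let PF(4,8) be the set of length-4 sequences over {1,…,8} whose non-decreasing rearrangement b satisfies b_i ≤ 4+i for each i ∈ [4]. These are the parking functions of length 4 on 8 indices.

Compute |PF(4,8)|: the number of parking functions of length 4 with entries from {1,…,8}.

3645

|PF| = (8−4+1)·(8+1)^(4−1) = 5·729 = 3645 (Pollak)
Example (6,4,4,2) → sorted (2,4,4,6): b_i ≤ 4+i ∀i, a PF.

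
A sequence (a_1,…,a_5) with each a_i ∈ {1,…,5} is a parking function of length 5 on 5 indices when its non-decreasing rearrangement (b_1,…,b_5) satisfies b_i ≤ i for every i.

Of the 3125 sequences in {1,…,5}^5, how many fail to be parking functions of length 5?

#PF = (5+1−5)·(5+1)^{5−1} = 1 · 1296 = 1296 (Konheim–Weiss)
E.g. (5,4,4,2,5) → sorted (2,4,4,5,5): b_1=2>1, not a PF.
So 3125 − 1296 = 1829 fail.

1829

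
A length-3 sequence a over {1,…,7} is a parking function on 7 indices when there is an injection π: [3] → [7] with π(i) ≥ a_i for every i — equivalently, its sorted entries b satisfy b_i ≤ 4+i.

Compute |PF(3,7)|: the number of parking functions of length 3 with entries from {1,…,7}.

Count = 5·8^2 = 5×64 = 320 (Konheim–Weiss)
Check (6,4,4) → sorted (4,4,6): b_i ≤ 4+i ∀i, a PF.

320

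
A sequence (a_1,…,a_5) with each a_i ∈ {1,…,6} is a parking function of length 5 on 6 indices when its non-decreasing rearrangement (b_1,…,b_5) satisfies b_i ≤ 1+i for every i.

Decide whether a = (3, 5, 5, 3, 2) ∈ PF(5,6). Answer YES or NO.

Rearranged: b = (2, 3, 3, 5, 5).
  b_1=2 ≤ 2
  b_2=3 ≤ 3
  b_3=3 ≤ 4
  b_4=5 ≤ 5
  b_5=5 ≤ 6
All bounds hold ⇒ YES

YES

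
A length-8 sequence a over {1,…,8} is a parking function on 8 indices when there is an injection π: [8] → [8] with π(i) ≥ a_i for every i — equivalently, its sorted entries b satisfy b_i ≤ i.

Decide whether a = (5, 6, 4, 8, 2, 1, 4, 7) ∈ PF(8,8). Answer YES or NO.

Rearranged: b = (1, 2, 4, 4, 5, 6, 7, 8).
  b_1=1 ≤ 1
  b_2=2 ≤ 2
  b_3=4 > 3
  fails at i=3 ⇒ NO

NO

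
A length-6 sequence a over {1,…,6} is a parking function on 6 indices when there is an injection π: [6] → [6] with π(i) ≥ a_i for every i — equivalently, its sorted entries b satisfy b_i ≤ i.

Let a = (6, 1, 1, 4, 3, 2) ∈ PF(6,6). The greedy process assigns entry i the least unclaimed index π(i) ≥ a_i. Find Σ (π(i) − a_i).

Σπ = 6·7/2 = 21 (π permutes [6]); Σa = 6+1+1+4+3+2 = 17; disp = 21−17 = 4.

4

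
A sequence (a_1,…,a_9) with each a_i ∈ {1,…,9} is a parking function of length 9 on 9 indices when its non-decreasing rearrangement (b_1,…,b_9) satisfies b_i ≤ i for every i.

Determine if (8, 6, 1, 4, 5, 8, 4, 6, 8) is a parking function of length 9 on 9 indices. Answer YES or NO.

NO

Sorted: b = (1, 4, 4, 5, 6, 6, 8, 8, 8).
  b_1=1 ≤ 1
  b_2=4 > 2
  fails at i=2 ⇒ NO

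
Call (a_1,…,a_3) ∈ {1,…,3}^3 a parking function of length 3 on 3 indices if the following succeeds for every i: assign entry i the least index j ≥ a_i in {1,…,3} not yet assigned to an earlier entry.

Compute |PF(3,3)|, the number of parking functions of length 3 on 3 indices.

16

|PF(3,3)| = 1·4^2 = 1×16 = 16 (Pollak)
Example (2,1,3) → sorted (1,2,3): b_i ≤ i ∀i, a PF.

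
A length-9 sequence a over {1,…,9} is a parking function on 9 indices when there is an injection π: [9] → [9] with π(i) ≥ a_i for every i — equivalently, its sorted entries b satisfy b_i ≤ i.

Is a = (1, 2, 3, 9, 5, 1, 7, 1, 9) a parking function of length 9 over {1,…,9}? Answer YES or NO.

NO

Rearranged: b = (1, 1, 1, 2, 3, 5, 7, 9, 9).
  b_1=1 ≤ 1
  b_2=1 ≤ 2
  b_3=1 ≤ 3
  b_4=2 ≤ 4
  b_5=3 ≤ 5
  b_6=5 ≤ 6
  b_7=7 ≤ 7
  b_8=9 > 8
  fails at i=8 ⇒ NO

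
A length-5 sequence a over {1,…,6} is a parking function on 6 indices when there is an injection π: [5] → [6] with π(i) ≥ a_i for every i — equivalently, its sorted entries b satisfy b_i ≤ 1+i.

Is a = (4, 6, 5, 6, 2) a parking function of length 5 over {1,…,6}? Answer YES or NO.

Sorted: b = (2, 4, 5, 6, 6).
  b_1=2 ≤ 2
  b_2=4 > 3
  fails at i=2 ⇒ NO

NO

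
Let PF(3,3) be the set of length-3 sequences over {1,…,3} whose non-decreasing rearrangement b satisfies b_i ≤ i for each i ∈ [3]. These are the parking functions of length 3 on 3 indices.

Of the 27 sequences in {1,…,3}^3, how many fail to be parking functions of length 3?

11

|PF| = (3−3+1)·(3+1)^(3−1) = 1 · 16 = 16 [KW]
E.g. (3,2,2) → sorted (2,2,3): b_1=2>1, not a PF.
Total 27; non-PF = 27−16 = 11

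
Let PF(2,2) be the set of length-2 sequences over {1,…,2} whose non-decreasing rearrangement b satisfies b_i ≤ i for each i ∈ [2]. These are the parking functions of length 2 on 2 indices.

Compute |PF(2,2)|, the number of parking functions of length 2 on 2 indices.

Count = 1·3^1 = 1 · 3 = 3
Example (1,2) → sorted (1,2): b_i ≤ i ∀i, a PF.

3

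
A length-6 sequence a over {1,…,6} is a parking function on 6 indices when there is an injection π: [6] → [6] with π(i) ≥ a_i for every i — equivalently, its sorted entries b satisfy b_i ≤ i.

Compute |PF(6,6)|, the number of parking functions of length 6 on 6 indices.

#PF = (7−6)·7^(6−1) = 1 · 16807 = 16807
Check (1,6,2,5,3,1) → sorted (1,1,2,3,5,6): b_i ≤ i ∀i, a PF.

16807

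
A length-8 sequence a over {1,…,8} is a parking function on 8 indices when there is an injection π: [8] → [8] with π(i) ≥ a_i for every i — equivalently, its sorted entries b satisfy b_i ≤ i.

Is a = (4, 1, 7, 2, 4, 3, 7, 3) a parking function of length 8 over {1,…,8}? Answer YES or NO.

Sorted: b = (1, 2, 3, 3, 4, 4, 7, 7).
  b_1=1 ≤ 1
  b_2=2 ≤ 2
  b_3=3 ≤ 3
  b_4=3 ≤ 4
  b_5=4 ≤ 5
  b_6=4 ≤ 6
  b_7=7 ≤ 7
  b_8=7 ≤ 8
All bounds hold ⇒ YES

YES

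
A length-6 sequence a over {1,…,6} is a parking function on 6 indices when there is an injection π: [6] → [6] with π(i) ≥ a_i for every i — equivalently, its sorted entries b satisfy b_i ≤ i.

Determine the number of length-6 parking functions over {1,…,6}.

16807

|PF| = (6+1−6)·(6+1)^{6−1} = 1 · 16807 = 16807 (Konheim–Weiss)
Check (1,6,3,2,5,1) → sorted (1,1,2,3,5,6): b_i ≤ i ∀i, a PF.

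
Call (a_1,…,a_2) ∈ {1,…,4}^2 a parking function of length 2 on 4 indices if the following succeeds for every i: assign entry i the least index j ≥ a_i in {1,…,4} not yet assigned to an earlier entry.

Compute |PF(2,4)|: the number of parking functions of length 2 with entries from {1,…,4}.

15

|PF| = (4−2+1)·(4+1)^(2−1) = 3×5 = 15
Example (3,1) → sorted (1,3): b_i ≤ 2+i ∀i, a PF.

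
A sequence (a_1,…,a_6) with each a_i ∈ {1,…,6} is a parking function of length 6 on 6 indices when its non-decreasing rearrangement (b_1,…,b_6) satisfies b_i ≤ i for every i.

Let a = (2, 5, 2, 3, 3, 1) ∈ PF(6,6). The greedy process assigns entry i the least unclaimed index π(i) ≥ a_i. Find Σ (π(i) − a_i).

Σπ = 6·7/2 = 21 (π permutes [6]); Σa = 2+5+2+3+3+1 = 16; disp = 21−16 = 5.

5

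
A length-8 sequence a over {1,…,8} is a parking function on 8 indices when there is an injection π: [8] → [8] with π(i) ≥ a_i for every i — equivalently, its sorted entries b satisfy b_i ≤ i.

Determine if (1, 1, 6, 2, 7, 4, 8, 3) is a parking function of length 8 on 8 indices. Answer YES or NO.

Order a: b = (1, 1, 2, 3, 4, 6, 7, 8).
  b_1=1 ≤ 1
  b_2=1 ≤ 2
  b_3=2 ≤ 3
  b_4=3 ≤ 4
  b_5=4 ≤ 5
  b_6=6 ≤ 6
  b_7=7 ≤ 7
  b_8=8 ≤ 8
All bounds hold ⇒ YES

YES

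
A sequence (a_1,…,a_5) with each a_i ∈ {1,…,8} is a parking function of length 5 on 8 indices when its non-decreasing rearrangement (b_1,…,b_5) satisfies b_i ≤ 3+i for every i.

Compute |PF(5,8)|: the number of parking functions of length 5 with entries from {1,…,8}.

|PF(5,8)| = (8+1−5)·(8+1)^{5−1} = 4 · 6561 = 26244 [KW]
E.g. (5,2,3,4,6) → sorted (2,3,4,5,6): b_i ≤ 3+i ∀i, a PF.

26244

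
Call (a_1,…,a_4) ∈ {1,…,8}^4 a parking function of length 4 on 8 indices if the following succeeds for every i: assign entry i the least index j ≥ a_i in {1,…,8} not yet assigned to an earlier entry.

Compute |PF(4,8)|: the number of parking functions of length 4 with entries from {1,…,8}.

3645

Count = 5·9^3 = 5×729 = 3645
E.g. (1,3,1,5) → sorted (1,1,3,5): b_i ≤ 4+i ∀i, a PF.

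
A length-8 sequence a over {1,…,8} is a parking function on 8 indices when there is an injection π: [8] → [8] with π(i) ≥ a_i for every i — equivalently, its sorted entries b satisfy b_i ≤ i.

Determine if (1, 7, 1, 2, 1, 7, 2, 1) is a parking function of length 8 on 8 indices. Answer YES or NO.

Sorted: b = (1, 1, 1, 1, 2, 2, 7, 7).
  b_1=1 ≤ 1
  b_2=1 ≤ 2
  b_3=1 ≤ 3
  b_4=1 ≤ 4
  b_5=2 ≤ 5
  b_6=2 ≤ 6
  b_7=7 ≤ 7
  b_8=7 ≤ 8
All bounds hold ⇒ YES

YES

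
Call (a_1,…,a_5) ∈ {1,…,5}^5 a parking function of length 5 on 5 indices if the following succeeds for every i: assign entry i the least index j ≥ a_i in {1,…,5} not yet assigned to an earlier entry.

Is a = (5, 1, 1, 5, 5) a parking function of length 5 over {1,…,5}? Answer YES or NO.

NO

Sorted: b = (1, 1, 5, 5, 5).
  b_1=1 ≤ 1
  b_2=1 ≤ 2
  b_3=5 > 3
  fails at i=3 ⇒ NO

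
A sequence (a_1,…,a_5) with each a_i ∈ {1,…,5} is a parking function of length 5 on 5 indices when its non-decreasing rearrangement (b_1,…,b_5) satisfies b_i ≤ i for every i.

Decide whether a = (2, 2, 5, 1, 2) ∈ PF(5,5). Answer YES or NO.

YES

Sorted: b = (1, 2, 2, 2, 5).
  b_1=1 ≤ 1
  b_2=2 ≤ 2
  b_3=2 ≤ 3
  b_4=2 ≤ 4
  b_5=5 ≤ 5
All bounds hold ⇒ YES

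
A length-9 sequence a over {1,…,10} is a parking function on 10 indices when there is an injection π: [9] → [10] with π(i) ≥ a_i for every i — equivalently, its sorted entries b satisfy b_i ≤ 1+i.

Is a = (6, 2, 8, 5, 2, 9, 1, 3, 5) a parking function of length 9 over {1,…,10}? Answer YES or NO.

Rearranged: b = (1, 2, 2, 3, 5, 5, 6, 8, 9).
  b_1=1 ≤ 2
  b_2=2 ≤ 3
  b_3=2 ≤ 4
  b_4=3 ≤ 5
  b_5=5 ≤ 6
  b_6=5 ≤ 7
  b_7=6 ≤ 8
  b_8=8 ≤ 9
  b_9=9 ≤ 10
All bounds hold ⇒ YES

YES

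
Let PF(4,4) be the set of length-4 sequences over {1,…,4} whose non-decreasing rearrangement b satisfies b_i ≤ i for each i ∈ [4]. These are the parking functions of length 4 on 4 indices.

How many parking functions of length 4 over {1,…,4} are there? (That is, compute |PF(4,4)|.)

|PF| = (5−4)·5^(4−1) = 1 · 125 = 125
One tuple (1,1,1,4) → sorted (1,1,1,4): b_i ≤ i ∀i, a PF.

125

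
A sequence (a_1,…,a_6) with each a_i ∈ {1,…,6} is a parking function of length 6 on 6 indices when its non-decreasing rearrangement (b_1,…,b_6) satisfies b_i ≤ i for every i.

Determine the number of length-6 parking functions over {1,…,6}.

Count = (7−6)·7^(6−1) = 1·16807 = 16807 (Pollak)
One tuple (3,2,2,6,5,1) → sorted (1,2,2,3,5,6): b_i ≤ i ∀i, a PF.

16807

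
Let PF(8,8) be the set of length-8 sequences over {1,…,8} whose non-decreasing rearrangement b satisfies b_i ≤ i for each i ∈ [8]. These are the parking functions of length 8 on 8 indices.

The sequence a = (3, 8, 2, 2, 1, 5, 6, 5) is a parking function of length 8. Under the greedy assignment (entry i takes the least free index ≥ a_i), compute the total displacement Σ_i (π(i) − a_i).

4

Σπ(i) = 1+…+8 = 36; Σa = 3+8+2+2+1+5+6+5 = 32; disp = 36−32 = 4.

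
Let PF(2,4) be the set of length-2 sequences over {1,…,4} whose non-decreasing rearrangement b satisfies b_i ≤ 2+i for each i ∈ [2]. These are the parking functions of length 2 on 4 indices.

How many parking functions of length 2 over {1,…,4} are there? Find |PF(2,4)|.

15

|PF| = (4−2+1)·(4+1)^(2−1) = 3·5 = 15 [KW]
E.g. (4,3) → sorted (3,4): b_i ≤ 2+i ∀i, a PF.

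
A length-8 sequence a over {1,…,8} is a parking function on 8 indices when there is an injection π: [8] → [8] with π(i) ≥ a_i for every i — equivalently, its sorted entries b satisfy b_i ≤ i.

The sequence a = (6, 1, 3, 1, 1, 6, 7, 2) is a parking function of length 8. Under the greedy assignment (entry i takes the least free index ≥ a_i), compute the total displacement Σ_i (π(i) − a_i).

Σπ = 36 ({1..8} each once); Σa = 6+1+3+1+1+6+7+2 = 27; disp = 36−27 = 9.

9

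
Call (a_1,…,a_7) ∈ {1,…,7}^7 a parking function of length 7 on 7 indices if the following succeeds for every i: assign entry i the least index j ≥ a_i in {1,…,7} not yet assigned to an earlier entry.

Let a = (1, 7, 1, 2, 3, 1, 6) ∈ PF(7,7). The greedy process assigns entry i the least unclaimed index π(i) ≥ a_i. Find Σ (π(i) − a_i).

Σπ = 28 ({1..7} each once); Σa = 1+7+1+2+3+1+6 = 21; disp = 28−21 = 7.

7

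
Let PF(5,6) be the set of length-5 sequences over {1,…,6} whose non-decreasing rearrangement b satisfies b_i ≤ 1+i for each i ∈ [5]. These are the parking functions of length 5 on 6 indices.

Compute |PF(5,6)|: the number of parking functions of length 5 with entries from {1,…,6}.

Count = (6+1−5)·(6+1)^{5−1} = 2·2401 = 4802 (Pollak)
Example (1,5,1,6,4) → sorted (1,1,4,5,6): b_i ≤ 1+i ∀i, a PF.

4802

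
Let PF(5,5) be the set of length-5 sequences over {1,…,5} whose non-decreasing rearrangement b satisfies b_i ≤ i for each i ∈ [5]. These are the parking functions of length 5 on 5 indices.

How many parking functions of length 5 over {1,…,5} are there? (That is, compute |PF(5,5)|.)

Count = 1·6^4 = 1 · 1296 = 1296 [KW]
Check (5,2,1,2,2) → sorted (1,2,2,2,5): b_i ≤ i ∀i, a PF.

1296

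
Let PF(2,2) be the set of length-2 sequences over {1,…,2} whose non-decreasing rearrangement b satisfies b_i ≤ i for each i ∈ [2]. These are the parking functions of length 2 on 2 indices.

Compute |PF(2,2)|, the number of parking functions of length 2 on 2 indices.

#PF = (3−2)·3^(2−1) = 1×3 = 3 (Pollak)
One tuple (1,2) → sorted (1,2): b_i ≤ i ∀i, a PF.

3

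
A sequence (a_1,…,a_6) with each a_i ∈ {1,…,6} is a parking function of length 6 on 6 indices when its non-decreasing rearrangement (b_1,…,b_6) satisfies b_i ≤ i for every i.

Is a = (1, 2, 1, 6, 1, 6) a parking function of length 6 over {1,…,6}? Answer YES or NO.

NO

Rearranged: b = (1, 1, 1, 2, 6, 6).
  b_1=1 ≤ 1
  b_2=1 ≤ 2
  b_3=1 ≤ 3
  b_4=2 ≤ 4
  b_5=6 > 5
  fails at i=5 ⇒ NO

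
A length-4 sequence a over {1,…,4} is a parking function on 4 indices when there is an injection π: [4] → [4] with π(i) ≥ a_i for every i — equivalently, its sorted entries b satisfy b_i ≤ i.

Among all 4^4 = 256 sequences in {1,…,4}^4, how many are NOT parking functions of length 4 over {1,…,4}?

|PF| = (4+1−4)·(4+1)^{4−1} = 1 · 125 = 125 [KW]
Check (3,4,2,4) → sorted (2,3,4,4): b_1=2>1, not a PF.
4^4 − 125 = 256 − 125 = 131

131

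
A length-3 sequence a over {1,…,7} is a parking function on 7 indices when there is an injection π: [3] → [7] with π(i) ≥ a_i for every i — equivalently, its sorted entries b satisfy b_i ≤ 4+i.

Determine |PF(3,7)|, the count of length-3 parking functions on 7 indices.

|PF| = (7+1−3)·(7+1)^{3−1} = 5×64 = 320 [KW]
E.g. (2,5,1) → sorted (1,2,5): b_i ≤ 4+i ∀i, a PF.

320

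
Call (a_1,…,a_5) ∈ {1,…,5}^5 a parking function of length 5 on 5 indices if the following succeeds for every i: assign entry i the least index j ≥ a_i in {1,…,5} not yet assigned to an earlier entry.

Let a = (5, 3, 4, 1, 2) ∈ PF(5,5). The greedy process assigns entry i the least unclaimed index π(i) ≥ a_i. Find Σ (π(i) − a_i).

Σπ = 5·6/2 = 15 (π permutes [5]); Σa = 5+3+4+1+2 = 15; disp = 15−15 = 0.

0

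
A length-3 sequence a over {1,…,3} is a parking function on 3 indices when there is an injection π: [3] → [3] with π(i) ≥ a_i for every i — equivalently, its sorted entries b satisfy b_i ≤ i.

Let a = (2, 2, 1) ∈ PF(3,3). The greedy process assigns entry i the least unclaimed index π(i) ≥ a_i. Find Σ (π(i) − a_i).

Σπ = 6 ({1..3} each once); Σa = 2+2+1 = 5; disp = 6−5 = 1.

1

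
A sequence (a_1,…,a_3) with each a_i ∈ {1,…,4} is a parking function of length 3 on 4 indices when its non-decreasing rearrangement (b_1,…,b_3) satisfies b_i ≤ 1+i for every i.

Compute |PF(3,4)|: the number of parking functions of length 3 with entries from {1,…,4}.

50

|PF| = 2·5^2 = 2·25 = 50 (Konheim–Weiss)
Check (2,4,3) → sorted (2,3,4): b_i ≤ 1+i ∀i, a PF.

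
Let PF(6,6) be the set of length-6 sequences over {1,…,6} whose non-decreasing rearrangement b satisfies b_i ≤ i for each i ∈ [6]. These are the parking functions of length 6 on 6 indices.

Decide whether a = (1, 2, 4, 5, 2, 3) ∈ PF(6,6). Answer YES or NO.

Rearranged: b = (1, 2, 2, 3, 4, 5).
  b_1=1 ≤ 1
  b_2=2 ≤ 2
  b_3=2 ≤ 3
  b_4=3 ≤ 4
  b_5=4 ≤ 5
  b_6=5 ≤ 6
All bounds hold ⇒ YES

YES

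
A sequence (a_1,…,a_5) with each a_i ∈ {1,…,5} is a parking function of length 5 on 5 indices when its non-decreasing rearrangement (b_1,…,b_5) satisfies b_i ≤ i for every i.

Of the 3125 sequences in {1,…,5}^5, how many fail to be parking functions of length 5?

|PF| = (5+1−5)·(5+1)^{5−1} = 1 · 1296 = 1296 (Konheim–Weiss)
One tuple (4,5,2,4,3) → sorted (2,3,4,4,5): b_1=2>1, not a PF.
So 3125 − 1296 = 1829 fail.

1829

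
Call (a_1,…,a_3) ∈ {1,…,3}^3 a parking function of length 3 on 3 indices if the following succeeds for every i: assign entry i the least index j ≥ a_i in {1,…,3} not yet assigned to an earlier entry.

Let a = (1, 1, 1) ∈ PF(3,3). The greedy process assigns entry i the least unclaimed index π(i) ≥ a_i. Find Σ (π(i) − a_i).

Σπ = 3·4/2 = 6 (π permutes [3]); Σa = 1+1+1 = 3; disp = 6−3 = 3.

3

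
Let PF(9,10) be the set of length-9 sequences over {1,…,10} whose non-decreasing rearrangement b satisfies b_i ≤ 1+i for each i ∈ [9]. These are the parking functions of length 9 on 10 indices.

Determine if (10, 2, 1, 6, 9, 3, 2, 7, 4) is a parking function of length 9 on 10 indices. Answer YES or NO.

YES

Rearranged: b = (1, 2, 2, 3, 4, 6, 7, 9, 10).
  b_1=1 ≤ 2
  b_2=2 ≤ 3
  b_3=2 ≤ 4
  b_4=3 ≤ 5
  b_5=4 ≤ 6
  b_6=6 ≤ 7
  b_7=7 ≤ 8
  b_8=9 ≤ 9
  b_9=10 ≤ 10
All bounds hold ⇒ YES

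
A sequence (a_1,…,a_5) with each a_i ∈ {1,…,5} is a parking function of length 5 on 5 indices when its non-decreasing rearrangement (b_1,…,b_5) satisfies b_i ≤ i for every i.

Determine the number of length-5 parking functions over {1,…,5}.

1296

|PF| = (5−5+1)·(5+1)^(5−1) = 1 · 1296 = 1296 (Konheim–Weiss)
E.g. (5,1,2,4,1) → sorted (1,1,2,4,5): b_i ≤ i ∀i, a PF.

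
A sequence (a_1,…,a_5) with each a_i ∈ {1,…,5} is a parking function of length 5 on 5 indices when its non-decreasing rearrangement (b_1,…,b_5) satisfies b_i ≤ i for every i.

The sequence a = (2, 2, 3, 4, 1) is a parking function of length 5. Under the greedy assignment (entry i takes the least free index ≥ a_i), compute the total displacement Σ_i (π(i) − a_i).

3

Σπ = 5·6/2 = 15 (π permutes [5]); Σa = 2+2+3+4+1 = 12; disp = 15−12 = 3.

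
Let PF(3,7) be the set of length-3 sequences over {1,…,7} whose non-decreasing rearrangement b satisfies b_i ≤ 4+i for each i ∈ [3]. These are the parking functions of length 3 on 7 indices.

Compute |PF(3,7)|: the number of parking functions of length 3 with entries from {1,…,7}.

Count = (8−3)·8^(3−1) = 5 · 64 = 320 (Konheim–Weiss)
E.g. (3,6,5) → sorted (3,5,6): b_i ≤ 4+i ∀i, a PF.

320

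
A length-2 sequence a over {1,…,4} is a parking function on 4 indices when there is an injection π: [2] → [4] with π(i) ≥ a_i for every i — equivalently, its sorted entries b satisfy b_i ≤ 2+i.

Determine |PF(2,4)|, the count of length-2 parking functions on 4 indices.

15

#PF = 3·5^1 = 3 · 5 = 15 [KW]
Example (2,4) → sorted (2,4): b_i ≤ 2+i ∀i, a PF.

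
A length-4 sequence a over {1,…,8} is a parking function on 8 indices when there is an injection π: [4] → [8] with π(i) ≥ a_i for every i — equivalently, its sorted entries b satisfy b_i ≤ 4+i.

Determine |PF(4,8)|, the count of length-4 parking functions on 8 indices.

3645

#PF = 5·9^3 = 5 · 729 = 3645 (Pollak)
E.g. (1,4,2,8) → sorted (1,2,4,8): b_i ≤ 4+i ∀i, a PF.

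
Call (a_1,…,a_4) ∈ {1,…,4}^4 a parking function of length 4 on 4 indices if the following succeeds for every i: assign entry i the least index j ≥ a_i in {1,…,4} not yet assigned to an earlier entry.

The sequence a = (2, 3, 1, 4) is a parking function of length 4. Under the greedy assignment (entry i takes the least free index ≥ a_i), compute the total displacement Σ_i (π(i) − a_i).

Σπ(i) = 1+…+4 = 10; Σa = 2+3+1+4 = 10; disp = 10−10 = 0.

0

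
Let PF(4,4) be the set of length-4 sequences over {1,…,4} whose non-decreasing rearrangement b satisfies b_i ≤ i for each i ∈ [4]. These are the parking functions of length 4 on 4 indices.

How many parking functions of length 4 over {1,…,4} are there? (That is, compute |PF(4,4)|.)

125

Count = (4−4+1)·(4+1)^(4−1) = 1 · 125 = 125
One tuple (4,1,1,3) → sorted (1,1,3,4): b_i ≤ i ∀i, a PF.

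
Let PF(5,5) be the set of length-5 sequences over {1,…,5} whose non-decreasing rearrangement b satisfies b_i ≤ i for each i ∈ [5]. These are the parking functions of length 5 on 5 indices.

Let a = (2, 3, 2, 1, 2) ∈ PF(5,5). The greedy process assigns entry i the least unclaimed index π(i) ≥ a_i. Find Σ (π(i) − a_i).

Σπ = 5·6/2 = 15 (π permutes [5]); Σa = 2+3+2+1+2 = 10; disp = 15−10 = 5.

5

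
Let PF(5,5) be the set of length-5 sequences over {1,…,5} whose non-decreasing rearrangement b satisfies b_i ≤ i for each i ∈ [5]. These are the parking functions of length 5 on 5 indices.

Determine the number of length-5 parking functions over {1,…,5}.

Count = (5+1−5)·(5+1)^{5−1} = 1·1296 = 1296 (Konheim–Weiss)
Check (1,2,5,1,4) → sorted (1,1,2,4,5): b_i ≤ i ∀i, a PF.

1296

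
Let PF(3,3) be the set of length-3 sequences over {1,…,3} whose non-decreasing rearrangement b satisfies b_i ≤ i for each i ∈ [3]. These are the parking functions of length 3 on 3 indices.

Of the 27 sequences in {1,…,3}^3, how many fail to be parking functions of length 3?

|PF| = 1·4^2 = 1×16 = 16
Check (2,3,3) → sorted (2,3,3): b_1=2>1, not a PF.
3^3 − 16 = 27 − 16 = 11

11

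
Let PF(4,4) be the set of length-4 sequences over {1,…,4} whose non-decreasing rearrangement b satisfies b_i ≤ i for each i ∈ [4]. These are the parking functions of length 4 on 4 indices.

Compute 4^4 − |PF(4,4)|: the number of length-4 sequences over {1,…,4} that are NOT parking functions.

#PF = (5−4)·5^(4−1) = 1·125 = 125 [KW]
Example (4,2,4,2) → sorted (2,2,4,4): b_1=2>1, not a PF.
So 256 − 125 = 131 fail.

131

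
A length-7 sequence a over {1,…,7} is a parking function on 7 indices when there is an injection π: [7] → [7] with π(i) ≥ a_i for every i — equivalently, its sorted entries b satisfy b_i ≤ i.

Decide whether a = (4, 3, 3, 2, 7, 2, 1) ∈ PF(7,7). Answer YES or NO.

Sorted: b = (1, 2, 2, 3, 3, 4, 7).
  b_1=1 ≤ 1
  b_2=2 ≤ 2
  b_3=2 ≤ 3
  b_4=3 ≤ 4
  b_5=3 ≤ 5
  b_6=4 ≤ 6
  b_7=7 ≤ 7
All bounds hold ⇒ YES

YES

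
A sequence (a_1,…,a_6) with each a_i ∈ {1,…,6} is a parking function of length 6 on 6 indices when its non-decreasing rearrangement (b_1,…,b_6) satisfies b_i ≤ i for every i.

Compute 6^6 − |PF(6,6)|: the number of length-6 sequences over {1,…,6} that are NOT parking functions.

29849

|PF(6,6)| = (6−6+1)·(6+1)^(6−1) = 1×16807 = 16807 [KW]
Example (5,5,2,3,3,2) → sorted (2,2,3,3,5,5): b_1=2>1, not a PF.
Total 46656; non-PF = 46656−16807 = 29849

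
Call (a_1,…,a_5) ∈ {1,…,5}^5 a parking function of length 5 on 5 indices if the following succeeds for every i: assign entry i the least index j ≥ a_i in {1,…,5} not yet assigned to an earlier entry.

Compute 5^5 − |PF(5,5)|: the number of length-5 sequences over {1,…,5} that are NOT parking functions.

|PF| = (5−5+1)·(5+1)^(5−1) = 1×1296 = 1296 (Konheim–Weiss)
E.g. (3,3,5,5,5) → sorted (3,3,5,5,5): b_1=3>1, not a PF.
So 3125 − 1296 = 1829 fail.

1829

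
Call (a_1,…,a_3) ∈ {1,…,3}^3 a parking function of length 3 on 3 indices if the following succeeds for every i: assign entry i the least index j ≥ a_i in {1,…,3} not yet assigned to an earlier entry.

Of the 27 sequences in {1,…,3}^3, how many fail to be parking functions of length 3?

11

Count = (4−3)·4^(3−1) = 1 · 16 = 16 (Pollak)
Example (3,2,3) → sorted (2,3,3): b_1=2>1, not a PF.
So 27 − 16 = 11 fail.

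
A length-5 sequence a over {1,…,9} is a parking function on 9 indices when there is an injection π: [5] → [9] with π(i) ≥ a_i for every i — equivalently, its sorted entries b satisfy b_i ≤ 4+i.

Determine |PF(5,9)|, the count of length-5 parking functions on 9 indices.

50000

|PF| = (9+1−5)·(9+1)^{5−1} = 5·10000 = 50000 (Pollak)
Check (2,6,3,9,6) → sorted (2,3,6,6,9): b_i ≤ 4+i ∀i, a PF.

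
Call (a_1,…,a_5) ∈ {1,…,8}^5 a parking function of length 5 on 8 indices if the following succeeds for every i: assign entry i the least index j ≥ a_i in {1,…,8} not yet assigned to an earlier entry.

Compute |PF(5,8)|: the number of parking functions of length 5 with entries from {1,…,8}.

26244

#PF = (8−5+1)·(8+1)^(5−1) = 4×6561 = 26244 (Konheim–Weiss)
Example (6,4,5,2,7) → sorted (2,4,5,6,7): b_i ≤ 3+i ∀i, a PF.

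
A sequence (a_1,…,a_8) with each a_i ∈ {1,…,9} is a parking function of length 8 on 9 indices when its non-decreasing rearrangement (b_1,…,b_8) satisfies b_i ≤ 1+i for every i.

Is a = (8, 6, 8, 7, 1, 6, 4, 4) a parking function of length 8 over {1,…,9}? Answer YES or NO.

NO

Order a: b = (1, 4, 4, 6, 6, 7, 8, 8).
  b_1=1 ≤ 2
  b_2=4 > 3
  fails at i=2 ⇒ NO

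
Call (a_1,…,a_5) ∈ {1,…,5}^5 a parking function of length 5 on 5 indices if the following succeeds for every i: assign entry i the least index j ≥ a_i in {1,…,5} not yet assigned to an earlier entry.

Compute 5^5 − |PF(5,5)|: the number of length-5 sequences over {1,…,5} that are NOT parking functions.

#PF = (5−5+1)·(5+1)^(5−1) = 1·1296 = 1296 (Pollak)
E.g. (2,5,4,2,3) → sorted (2,2,3,4,5): b_1=2>1, not a PF.
Total 3125; non-PF = 3125−1296 = 1829

1829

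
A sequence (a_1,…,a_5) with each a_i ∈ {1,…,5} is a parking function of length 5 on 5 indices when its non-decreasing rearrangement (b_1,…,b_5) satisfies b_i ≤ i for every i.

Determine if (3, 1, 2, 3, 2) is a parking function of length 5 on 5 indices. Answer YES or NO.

YES

Rearranged: b = (1, 2, 2, 3, 3).
  b_1=1 ≤ 1
  b_2=2 ≤ 2
  b_3=2 ≤ 3
  b_4=3 ≤ 4
  b_5=3 ≤ 5
All bounds hold ⇒ YES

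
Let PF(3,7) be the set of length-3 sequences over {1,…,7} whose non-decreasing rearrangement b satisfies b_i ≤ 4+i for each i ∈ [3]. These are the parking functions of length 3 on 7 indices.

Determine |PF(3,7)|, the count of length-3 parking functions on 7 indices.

|PF(3,7)| = (7−3+1)·(7+1)^(3−1) = 5 · 64 = 320 (Pollak)
Check (2,3,7) → sorted (2,3,7): b_i ≤ 4+i ∀i, a PF.

320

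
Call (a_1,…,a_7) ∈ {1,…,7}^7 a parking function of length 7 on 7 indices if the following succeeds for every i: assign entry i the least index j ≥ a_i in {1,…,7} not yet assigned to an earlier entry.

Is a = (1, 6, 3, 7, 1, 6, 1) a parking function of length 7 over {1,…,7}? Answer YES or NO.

Sorted: b = (1, 1, 1, 3, 6, 6, 7).
  b_1=1 ≤ 1
  b_2=1 ≤ 2
  b_3=1 ≤ 3
  b_4=3 ≤ 4
  b_5=6 > 5
  fails at i=5 ⇒ NO

NO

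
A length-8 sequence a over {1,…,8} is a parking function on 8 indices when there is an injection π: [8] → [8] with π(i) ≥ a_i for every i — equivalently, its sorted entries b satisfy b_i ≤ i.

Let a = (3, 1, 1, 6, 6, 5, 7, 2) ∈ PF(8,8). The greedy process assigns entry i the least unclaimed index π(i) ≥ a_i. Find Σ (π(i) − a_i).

Σπ(i) = 1+…+8 = 36; Σa = 3+1+1+6+6+5+7+2 = 31; disp = 36−31 = 5.

5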